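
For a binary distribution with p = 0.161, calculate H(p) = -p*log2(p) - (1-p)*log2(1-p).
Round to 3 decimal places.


H = -0.161*log2(0.161) - 0.839*log2(0.839) = 0.637.

0.637


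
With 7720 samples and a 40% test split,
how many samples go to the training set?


Test set = 7720 * 40% = 3088. Training set = 7720 - 3088 = 4632.

4632


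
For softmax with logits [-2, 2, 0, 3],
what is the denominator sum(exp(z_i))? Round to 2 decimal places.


Denom = e^-2=0.1353 + e^2=7.3891 + e^0=1.0000 + e^3=20.0855. Sum = 28.6099, which rounds to 28.61.

28.61


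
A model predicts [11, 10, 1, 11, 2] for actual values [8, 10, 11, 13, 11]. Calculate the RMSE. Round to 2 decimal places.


MSE = 38.8000. RMSE = sqrt(38.8000) = 6.23.

6.23


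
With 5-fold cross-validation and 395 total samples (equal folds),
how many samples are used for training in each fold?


Each validation fold has 395/5 = 79 samples. Training set = 395 - 79 = 316.

316


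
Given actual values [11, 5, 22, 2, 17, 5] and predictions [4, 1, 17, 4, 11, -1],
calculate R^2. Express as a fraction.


Mean(y) = 31/3. SS_res = 166. SS_tot = 922/3. R^2 = 1 - 166/(922/3) = 212/461.

212/461


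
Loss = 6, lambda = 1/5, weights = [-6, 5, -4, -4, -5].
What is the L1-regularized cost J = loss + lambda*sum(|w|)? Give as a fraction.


L1 norm = sum(|w|) = 24. J = 6 + 1/5 * 24 = 54/5.

54/5


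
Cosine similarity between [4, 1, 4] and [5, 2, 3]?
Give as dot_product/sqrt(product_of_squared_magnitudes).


dot = 34. |a|^2 = 33, |b|^2 = 38. cos = 34/sqrt(1254).

34/sqrt(1254)


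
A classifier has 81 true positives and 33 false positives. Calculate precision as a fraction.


Precision = TP / (TP + FP) = 81 / 114 = 27/38.

27/38


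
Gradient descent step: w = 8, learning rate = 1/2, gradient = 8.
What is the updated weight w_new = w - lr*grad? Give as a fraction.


w_new = 8 - 1/2 * 8 = 8 - 4 = 4.

4


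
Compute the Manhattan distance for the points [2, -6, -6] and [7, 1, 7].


d = sum of absolute differences: |2-7|=5 + |-6-1|=7 + |-6-7|=13 = 25.

25


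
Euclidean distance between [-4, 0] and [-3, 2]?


d = sqrt(sum of squared differences). (-4--3)^2=1, (0-2)^2=4. Sum = 5.

sqrt(5)


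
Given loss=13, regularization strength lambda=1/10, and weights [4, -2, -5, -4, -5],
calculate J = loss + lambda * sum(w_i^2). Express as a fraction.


L2 sq norm = sum(w^2) = 86. J = 13 + 1/10 * 86 = 108/5.

108/5


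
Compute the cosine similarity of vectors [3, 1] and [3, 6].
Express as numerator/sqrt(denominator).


dot = 15. |a|^2 = 10, |b|^2 = 45. cos = 15/sqrt(450).

15/sqrt(450)


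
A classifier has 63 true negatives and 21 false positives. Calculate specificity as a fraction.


Specificity = TN / (TN + FP) = 63 / 84 = 3/4.

3/4


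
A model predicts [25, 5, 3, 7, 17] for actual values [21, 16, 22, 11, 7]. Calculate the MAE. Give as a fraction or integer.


MAE = (1/5) * (|21-25|=4 + |16-5|=11 + |22-3|=19 + |11-7|=4 + |7-17|=10). Sum = 48. MAE = 48/5.

48/5


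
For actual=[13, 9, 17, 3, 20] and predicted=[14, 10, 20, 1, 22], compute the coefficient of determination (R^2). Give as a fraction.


Mean(y) = 62/5. SS_res = 19. SS_tot = 896/5. R^2 = 1 - 19/(896/5) = 801/896.

801/896


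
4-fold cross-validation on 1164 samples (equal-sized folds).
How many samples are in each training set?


Each validation fold has 1164/4 = 291 samples. Training set = 1164 - 291 = 873.

873


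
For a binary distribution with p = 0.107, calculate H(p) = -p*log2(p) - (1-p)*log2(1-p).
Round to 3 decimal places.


H = -0.107*log2(0.107) - 0.893*log2(0.893) = 0.491.

0.491


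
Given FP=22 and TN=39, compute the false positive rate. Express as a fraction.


FPR = FP / (FP + TN) = 22 / 61 = 22/61.

22/61


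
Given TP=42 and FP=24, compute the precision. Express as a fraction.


Precision = TP / (TP + FP) = 42 / 66 = 7/11.

7/11


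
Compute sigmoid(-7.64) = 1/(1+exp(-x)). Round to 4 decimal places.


sigma(-7.64) = 1/(1+e^(7.64)) = 1/(1+2079.743817) = 1/2080.743817 = 0.0005.

0.0005


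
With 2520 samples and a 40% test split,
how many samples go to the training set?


Test set = 2520 * 40% = 1008. Training set = 2520 - 1008 = 1512.

1512


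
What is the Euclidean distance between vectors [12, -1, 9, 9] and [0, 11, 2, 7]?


d = sqrt(sum of squared differences). (12-0)^2=144, (-1-11)^2=144, (9-2)^2=49, (9-7)^2=4. Sum = 341.

sqrt(341)


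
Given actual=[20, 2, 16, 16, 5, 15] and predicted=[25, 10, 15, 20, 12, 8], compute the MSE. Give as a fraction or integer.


MSE = (1/6) * ((20-25)^2=25 + (2-10)^2=64 + (16-15)^2=1 + (16-20)^2=16 + (5-12)^2=49 + (15-8)^2=49). Sum = 204. MSE = 34.

34


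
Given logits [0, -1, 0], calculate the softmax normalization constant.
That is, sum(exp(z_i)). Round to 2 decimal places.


Denom = e^0=1.0000 + e^-1=0.3679 + e^0=1.0000. Sum = 2.3679, which rounds to 2.37.

2.37


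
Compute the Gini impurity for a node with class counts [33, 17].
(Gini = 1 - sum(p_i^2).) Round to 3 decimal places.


Total = 50. Proportions: 33/50, 17/50. sum(p_i^2) = 0.5512. Gini = 1 - 0.5512 = 0.4488, which rounds to 0.449.

0.449


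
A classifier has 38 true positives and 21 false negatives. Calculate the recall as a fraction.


Recall = TP / (TP + FN) = 38 / 59 = 38/59.

38/59


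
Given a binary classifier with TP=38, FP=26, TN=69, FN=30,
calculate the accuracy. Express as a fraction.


Accuracy = (TP + TN) / (TP + TN + FP + FN) = (38 + 69) / 163 = 107/163.

107/163


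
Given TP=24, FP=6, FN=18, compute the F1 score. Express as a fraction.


Precision = 24/30 = 4/5. Recall = 24/42 = 4/7. F1 = 2*P*R/(P+R) = 2/3.

2/3


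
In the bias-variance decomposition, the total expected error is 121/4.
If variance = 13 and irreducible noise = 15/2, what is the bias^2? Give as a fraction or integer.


Total error = bias^2 + variance + irreducible noise. So bias^2 = 121/4 - 13 - 15/2 = 39/4.

39/4


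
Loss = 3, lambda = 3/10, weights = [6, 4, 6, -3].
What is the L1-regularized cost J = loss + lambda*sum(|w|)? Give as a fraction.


L1 norm = sum(|w|) = 19. J = 3 + 3/10 * 19 = 87/10.

87/10


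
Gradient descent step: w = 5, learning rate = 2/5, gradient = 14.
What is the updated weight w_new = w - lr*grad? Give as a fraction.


w_new = 5 - 2/5 * 14 = 5 - 28/5 = -3/5.

-3/5


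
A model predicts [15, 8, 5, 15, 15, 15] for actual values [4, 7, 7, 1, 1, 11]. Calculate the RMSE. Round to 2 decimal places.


MSE = 89.0000. RMSE = sqrt(89.0000) = 9.43.

9.43


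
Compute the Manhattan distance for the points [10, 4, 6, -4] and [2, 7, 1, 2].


d = sum of absolute differences: |10-2|=8 + |4-7|=3 + |6-1|=5 + |-4-2|=6 = 22.

22


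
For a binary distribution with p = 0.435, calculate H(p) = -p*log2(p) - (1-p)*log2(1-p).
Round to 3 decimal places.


H = -0.435*log2(0.435) - 0.565*log2(0.565) = 0.988.

0.988


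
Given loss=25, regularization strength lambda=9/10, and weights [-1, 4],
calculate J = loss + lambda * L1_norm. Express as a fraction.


L1 norm = sum(|w|) = 5. J = 25 + 9/10 * 5 = 59/2.

59/2


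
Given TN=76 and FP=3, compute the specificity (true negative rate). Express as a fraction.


Specificity = TN / (TN + FP) = 76 / 79 = 76/79.

76/79


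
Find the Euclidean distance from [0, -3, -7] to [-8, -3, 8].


d = sqrt(sum of squared differences). (0--8)^2=64, (-3--3)^2=0, (-7-8)^2=225. Sum = 289.

17


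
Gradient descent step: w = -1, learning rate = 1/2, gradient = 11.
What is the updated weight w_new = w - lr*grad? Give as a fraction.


w_new = -1 - 1/2 * 11 = -1 - 11/2 = -13/2.

-13/2


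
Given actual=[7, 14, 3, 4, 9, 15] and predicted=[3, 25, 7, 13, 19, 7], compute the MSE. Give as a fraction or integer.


MSE = (1/6) * ((7-3)^2=16 + (14-25)^2=121 + (3-7)^2=16 + (4-13)^2=81 + (9-19)^2=100 + (15-7)^2=64). Sum = 398. MSE = 199/3.

199/3


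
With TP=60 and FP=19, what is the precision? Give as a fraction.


Precision = TP / (TP + FP) = 60 / 79 = 60/79.

60/79


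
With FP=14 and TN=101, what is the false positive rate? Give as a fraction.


FPR = FP / (FP + TN) = 14 / 115 = 14/115.

14/115


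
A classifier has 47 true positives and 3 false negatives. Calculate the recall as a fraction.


Recall = TP / (TP + FN) = 47 / 50 = 47/50.

47/50


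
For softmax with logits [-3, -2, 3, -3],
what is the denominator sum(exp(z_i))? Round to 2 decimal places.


Denom = e^-3=0.0498 + e^-2=0.1353 + e^3=20.0855 + e^-3=0.0498. Sum = 20.3204, which rounds to 20.32.

20.32


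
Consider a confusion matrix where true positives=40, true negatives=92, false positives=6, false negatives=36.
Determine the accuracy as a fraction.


Accuracy = (TP + TN) / (TP + TN + FP + FN) = (40 + 92) / 174 = 22/29.

22/29


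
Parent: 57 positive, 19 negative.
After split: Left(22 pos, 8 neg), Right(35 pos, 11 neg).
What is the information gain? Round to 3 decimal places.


H(parent) = 0.8113. H(left) = 0.8366, H(right) = 0.7936. Weighted = (30/76)*0.8366 + (46/76)*0.7936 = 0.8106. IG = 0.8113 - 0.8106 = 0.0007, which rounds to 0.001.

0.001


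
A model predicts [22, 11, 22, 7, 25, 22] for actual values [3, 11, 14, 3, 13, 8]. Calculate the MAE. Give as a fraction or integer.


MAE = (1/6) * (|3-22|=19 + |11-11|=0 + |14-22|=8 + |3-7|=4 + |13-25|=12 + |8-22|=14). Sum = 57. MAE = 19/2.

19/2


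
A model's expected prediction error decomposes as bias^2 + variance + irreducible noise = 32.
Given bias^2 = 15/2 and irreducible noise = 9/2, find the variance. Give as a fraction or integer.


Total error = bias^2 + variance + irreducible noise. So variance = 32 - 15/2 - 9/2 = 20.

20


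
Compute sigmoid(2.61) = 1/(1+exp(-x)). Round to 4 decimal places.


sigma(2.61) = 1/(1+e^(-2.61)) = 1/(1+0.073535) = 1/1.073535 = 0.9315.

0.9315


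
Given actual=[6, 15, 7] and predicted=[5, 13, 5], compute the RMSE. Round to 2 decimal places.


MSE = 3.0000. RMSE = sqrt(3.0000) = 1.73.

1.73


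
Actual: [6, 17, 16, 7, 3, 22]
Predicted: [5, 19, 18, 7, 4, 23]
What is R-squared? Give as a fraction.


Mean(y) = 71/6. SS_res = 11. SS_tot = 1697/6. R^2 = 1 - 11/(1697/6) = 1631/1697.

1631/1697


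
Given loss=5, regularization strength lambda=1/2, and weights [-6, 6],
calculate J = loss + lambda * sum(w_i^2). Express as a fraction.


L2 sq norm = sum(w^2) = 72. J = 5 + 1/2 * 72 = 41.

41


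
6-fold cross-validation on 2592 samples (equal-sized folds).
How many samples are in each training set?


Each validation fold has 2592/6 = 432 samples. Training set = 2592 - 432 = 2160.

2160


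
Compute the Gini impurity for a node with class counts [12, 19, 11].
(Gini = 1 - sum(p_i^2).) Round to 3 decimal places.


Total = 42. Proportions: 12/42, 19/42, 11/42. sum(p_i^2) = 0.3549. Gini = 1 - 0.3549 = 0.6451, which rounds to 0.645.

0.645


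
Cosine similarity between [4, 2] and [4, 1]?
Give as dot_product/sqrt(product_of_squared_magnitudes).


dot = 18. |a|^2 = 20, |b|^2 = 17. cos = 18/sqrt(340).

18/sqrt(340)


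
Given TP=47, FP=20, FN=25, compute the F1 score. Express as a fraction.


Precision = 47/67 = 47/67. Recall = 47/72 = 47/72. F1 = 2*P*R/(P+R) = 94/139.

94/139


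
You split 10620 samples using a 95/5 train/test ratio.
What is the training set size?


Test set = 10620 * 5% = 531. Training set = 10620 - 531 = 10089.

10089


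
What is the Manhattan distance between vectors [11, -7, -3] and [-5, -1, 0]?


d = sum of absolute differences: |11--5|=16 + |-7--1|=6 + |-3-0|=3 = 25.

25


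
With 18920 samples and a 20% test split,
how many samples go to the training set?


Test set = 18920 * 20% = 3784. Training set = 18920 - 3784 = 15136.

15136


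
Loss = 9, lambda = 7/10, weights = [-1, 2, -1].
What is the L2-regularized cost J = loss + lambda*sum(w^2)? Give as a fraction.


L2 sq norm = sum(w^2) = 6. J = 9 + 7/10 * 6 = 66/5.

66/5


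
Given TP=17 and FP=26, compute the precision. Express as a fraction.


Precision = TP / (TP + FP) = 17 / 43 = 17/43.

17/43


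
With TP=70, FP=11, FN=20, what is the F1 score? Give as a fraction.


Precision = 70/81 = 70/81. Recall = 70/90 = 7/9. F1 = 2*P*R/(P+R) = 140/171.

140/171


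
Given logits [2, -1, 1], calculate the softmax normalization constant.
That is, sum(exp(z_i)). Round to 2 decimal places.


Denom = e^2=7.3891 + e^-1=0.3679 + e^1=2.7183. Sum = 10.4753, which rounds to 10.48.

10.48


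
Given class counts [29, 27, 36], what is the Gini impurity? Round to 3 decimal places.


Total = 92. Proportions: 29/92, 27/92, 36/92. sum(p_i^2) = 0.3386. Gini = 1 - 0.3386 = 0.6614, which rounds to 0.661.

0.661


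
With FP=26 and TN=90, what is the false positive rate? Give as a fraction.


FPR = FP / (FP + TN) = 26 / 116 = 13/58.

13/58


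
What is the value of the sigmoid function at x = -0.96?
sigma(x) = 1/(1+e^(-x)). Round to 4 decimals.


sigma(-0.96) = 1/(1+e^(0.96)) = 1/(1+2.611696) = 1/3.611696 = 0.2769.

0.2769


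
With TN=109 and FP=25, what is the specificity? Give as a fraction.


Specificity = TN / (TN + FP) = 109 / 134 = 109/134.

109/134


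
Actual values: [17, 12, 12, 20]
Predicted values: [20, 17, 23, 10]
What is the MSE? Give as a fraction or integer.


MSE = (1/4) * ((17-20)^2=9 + (12-17)^2=25 + (12-23)^2=121 + (20-10)^2=100). Sum = 255. MSE = 255/4.

255/4


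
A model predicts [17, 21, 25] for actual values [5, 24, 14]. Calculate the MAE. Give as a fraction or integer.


MAE = (1/3) * (|5-17|=12 + |24-21|=3 + |14-25|=11). Sum = 26. MAE = 26/3.

26/3


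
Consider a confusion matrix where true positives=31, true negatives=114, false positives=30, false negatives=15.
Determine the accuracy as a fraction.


Accuracy = (TP + TN) / (TP + TN + FP + FN) = (31 + 114) / 190 = 29/38.

29/38


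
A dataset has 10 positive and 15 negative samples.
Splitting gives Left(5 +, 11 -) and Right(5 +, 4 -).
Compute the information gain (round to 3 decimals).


H(parent) = 0.9710. H(left) = 0.8960, H(right) = 0.9911. Weighted = (16/25)*0.8960 + (9/25)*0.9911 = 0.9302. IG = 0.9710 - 0.9302 = 0.0408, which rounds to 0.041.

0.041


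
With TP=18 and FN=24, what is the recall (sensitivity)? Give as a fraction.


Recall = TP / (TP + FN) = 18 / 42 = 3/7.

3/7


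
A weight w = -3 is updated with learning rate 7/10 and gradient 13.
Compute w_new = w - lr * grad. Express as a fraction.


w_new = -3 - 7/10 * 13 = -3 - 91/10 = -121/10.

-121/10


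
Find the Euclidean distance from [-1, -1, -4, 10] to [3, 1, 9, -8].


d = sqrt(sum of squared differences). (-1-3)^2=16, (-1-1)^2=4, (-4-9)^2=169, (10--8)^2=324. Sum = 513.

sqrt(513)


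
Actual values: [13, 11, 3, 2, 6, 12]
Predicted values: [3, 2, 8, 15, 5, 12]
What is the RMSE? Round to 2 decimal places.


MSE = 62.6667. RMSE = sqrt(62.6667) = 7.92.

7.92


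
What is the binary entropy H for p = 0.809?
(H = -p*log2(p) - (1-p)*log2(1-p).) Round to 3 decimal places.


H = -0.809*log2(0.809) - 0.191*log2(0.191) = 0.704.

0.704


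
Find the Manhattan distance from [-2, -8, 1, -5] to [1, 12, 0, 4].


d = sum of absolute differences: |-2-1|=3 + |-8-12|=20 + |1-0|=1 + |-5-4|=9 = 33.

33


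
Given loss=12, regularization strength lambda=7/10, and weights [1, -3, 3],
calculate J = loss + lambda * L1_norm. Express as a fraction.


L1 norm = sum(|w|) = 7. J = 12 + 7/10 * 7 = 169/10.

169/10


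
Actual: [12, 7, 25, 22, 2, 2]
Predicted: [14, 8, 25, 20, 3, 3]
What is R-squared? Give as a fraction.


Mean(y) = 35/3. SS_res = 11. SS_tot = 1480/3. R^2 = 1 - 11/(1480/3) = 1447/1480.

1447/1480


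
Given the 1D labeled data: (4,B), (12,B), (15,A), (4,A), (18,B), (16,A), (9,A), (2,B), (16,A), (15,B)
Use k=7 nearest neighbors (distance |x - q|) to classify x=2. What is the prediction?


Distances: |4-2|=2, |12-2|=10, |15-2|=13, |4-2|=2, |18-2|=16, |16-2|=14, |9-2|=7, |2-2|=0, |16-2|=14, |15-2|=13. 7 nearest: (2,B), (4,A), (4,B), (9,A), (12,B), (15,A), (15,B). Counts: {'B': 4, 'A': 3}. Majority class: B.

B


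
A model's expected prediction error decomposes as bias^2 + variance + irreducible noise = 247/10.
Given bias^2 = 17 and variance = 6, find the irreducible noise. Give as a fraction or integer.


Total error = bias^2 + variance + irreducible noise. So irreducible noise = 247/10 - 17 - 6 = 17/10.

17/10


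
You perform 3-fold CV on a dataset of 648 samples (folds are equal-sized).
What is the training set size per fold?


Each validation fold has 648/3 = 216 samples. Training set = 648 - 216 = 432.

432


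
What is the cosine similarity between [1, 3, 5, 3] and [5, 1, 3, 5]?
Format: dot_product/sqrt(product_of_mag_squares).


dot = 38. |a|^2 = 44, |b|^2 = 60. cos = 38/sqrt(2640).

38/sqrt(2640)


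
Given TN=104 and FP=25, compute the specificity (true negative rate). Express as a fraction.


Specificity = TN / (TN + FP) = 104 / 129 = 104/129.

104/129


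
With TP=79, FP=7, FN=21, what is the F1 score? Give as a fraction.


Precision = 79/86 = 79/86. Recall = 79/100 = 79/100. F1 = 2*P*R/(P+R) = 79/93.

79/93


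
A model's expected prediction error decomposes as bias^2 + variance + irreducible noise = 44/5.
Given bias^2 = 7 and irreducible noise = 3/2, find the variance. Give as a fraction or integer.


Total error = bias^2 + variance + irreducible noise. So variance = 44/5 - 7 - 3/2 = 3/10.

3/10


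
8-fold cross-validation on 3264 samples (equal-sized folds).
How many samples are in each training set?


Each validation fold has 3264/8 = 408 samples. Training set = 3264 - 408 = 2856.

2856


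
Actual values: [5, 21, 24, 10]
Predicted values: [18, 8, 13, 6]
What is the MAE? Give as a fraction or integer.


MAE = (1/4) * (|5-18|=13 + |21-8|=13 + |24-13|=11 + |10-6|=4). Sum = 41. MAE = 41/4.

41/4


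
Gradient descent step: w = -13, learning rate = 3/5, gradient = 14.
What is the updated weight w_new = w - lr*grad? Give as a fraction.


w_new = -13 - 3/5 * 14 = -13 - 42/5 = -107/5.

-107/5


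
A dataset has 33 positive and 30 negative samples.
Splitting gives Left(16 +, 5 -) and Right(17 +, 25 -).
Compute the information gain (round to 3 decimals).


H(parent) = 0.9984. H(left) = 0.7919, H(right) = 0.9737. Weighted = (21/63)*0.7919 + (42/63)*0.9737 = 0.9131. IG = 0.9984 - 0.9131 = 0.0853, which rounds to 0.085.

0.085


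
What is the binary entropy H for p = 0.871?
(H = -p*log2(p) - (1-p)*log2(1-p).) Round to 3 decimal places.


H = -0.871*log2(0.871) - 0.129*log2(0.129) = 0.555.

0.555


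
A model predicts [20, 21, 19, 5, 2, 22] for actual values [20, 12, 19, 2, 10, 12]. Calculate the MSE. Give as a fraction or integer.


MSE = (1/6) * ((20-20)^2=0 + (12-21)^2=81 + (19-19)^2=0 + (2-5)^2=9 + (10-2)^2=64 + (12-22)^2=100). Sum = 254. MSE = 127/3.

127/3


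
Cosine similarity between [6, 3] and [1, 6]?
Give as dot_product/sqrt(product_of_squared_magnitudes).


dot = 24. |a|^2 = 45, |b|^2 = 37. cos = 24/sqrt(1665).

24/sqrt(1665)


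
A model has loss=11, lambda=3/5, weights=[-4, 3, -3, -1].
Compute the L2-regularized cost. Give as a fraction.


L2 sq norm = sum(w^2) = 35. J = 11 + 3/5 * 35 = 32.

32


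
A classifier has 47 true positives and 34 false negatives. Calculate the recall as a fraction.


Recall = TP / (TP + FN) = 47 / 81 = 47/81.

47/81


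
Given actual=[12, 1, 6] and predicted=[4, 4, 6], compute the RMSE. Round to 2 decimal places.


MSE = 24.3333. RMSE = sqrt(24.3333) = 4.93.

4.93


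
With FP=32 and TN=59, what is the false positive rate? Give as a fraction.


FPR = FP / (FP + TN) = 32 / 91 = 32/91.

32/91


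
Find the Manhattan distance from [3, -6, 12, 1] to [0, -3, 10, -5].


d = sum of absolute differences: |3-0|=3 + |-6--3|=3 + |12-10|=2 + |1--5|=6 = 14.

14


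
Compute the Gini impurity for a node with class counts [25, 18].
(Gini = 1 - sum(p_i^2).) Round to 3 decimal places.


Total = 43. Proportions: 25/43, 18/43. sum(p_i^2) = 0.5133. Gini = 1 - 0.5133 = 0.4867, which rounds to 0.487.

0.487


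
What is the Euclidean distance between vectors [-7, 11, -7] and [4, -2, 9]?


d = sqrt(sum of squared differences). (-7-4)^2=121, (11--2)^2=169, (-7-9)^2=256. Sum = 546.

sqrt(546)


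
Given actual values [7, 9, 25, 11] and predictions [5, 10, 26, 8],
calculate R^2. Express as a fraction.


Mean(y) = 13. SS_res = 15. SS_tot = 200. R^2 = 1 - 15/(200) = 37/40.

37/40


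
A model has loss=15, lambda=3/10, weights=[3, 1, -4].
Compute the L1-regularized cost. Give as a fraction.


L1 norm = sum(|w|) = 8. J = 15 + 3/10 * 8 = 87/5.

87/5


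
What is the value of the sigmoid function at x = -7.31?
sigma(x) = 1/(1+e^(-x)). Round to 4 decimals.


sigma(-7.31) = 1/(1+e^(7.31)) = 1/(1+1495.177189) = 1/1496.177189 = 0.0007.

0.0007


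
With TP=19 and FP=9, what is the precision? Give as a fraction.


Precision = TP / (TP + FP) = 19 / 28 = 19/28.

19/28


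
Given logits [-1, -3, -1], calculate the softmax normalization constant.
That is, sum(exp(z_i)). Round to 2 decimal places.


Denom = e^-1=0.3679 + e^-3=0.0498 + e^-1=0.3679. Sum = 0.7856, which rounds to 0.79.

0.79


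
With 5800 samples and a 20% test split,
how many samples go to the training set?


Test set = 5800 * 20% = 1160. Training set = 5800 - 1160 = 4640.

4640


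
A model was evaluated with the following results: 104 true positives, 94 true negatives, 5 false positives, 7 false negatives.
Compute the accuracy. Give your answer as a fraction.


Accuracy = (TP + TN) / (TP + TN + FP + FN) = (104 + 94) / 210 = 33/35.

33/35


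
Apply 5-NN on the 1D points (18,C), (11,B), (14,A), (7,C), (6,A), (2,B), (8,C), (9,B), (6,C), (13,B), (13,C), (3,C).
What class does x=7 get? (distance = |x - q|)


Distances: |18-7|=11, |11-7|=4, |14-7|=7, |7-7|=0, |6-7|=1, |2-7|=5, |8-7|=1, |9-7|=2, |6-7|=1, |13-7|=6, |13-7|=6, |3-7|=4. 5 nearest: (7,C), (6,A), (8,C), (6,C), (9,B). Counts: {'C': 3, 'A': 1, 'B': 1}. Majority class: C.

C


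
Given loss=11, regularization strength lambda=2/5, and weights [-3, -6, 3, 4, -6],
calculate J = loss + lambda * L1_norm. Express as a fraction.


L1 norm = sum(|w|) = 22. J = 11 + 2/5 * 22 = 99/5.

99/5


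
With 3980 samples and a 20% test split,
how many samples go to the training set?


Test set = 3980 * 20% = 796. Training set = 3980 - 796 = 3184.

3184


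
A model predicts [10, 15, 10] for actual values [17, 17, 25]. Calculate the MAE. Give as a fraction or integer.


MAE = (1/3) * (|17-10|=7 + |17-15|=2 + |25-10|=15). Sum = 24. MAE = 8.

8


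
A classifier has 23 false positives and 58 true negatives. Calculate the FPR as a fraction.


FPR = FP / (FP + TN) = 23 / 81 = 23/81.

23/81


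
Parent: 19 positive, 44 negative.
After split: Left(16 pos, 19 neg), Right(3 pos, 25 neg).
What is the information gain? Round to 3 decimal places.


H(parent) = 0.8832. H(left) = 0.9947, H(right) = 0.4912. Weighted = (35/63)*0.9947 + (28/63)*0.4912 = 0.7709. IG = 0.8832 - 0.7709 = 0.1123, which rounds to 0.112.

0.112


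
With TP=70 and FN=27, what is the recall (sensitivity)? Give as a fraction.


Recall = TP / (TP + FN) = 70 / 97 = 70/97.

70/97


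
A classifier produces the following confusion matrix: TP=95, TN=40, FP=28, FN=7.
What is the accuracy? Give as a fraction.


Accuracy = (TP + TN) / (TP + TN + FP + FN) = (95 + 40) / 170 = 27/34.

27/34


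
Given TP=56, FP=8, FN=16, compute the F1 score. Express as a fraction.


Precision = 56/64 = 7/8. Recall = 56/72 = 7/9. F1 = 2*P*R/(P+R) = 14/17.

14/17


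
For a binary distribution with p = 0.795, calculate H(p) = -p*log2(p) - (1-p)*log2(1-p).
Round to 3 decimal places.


H = -0.795*log2(0.795) - 0.205*log2(0.205) = 0.732.

0.732


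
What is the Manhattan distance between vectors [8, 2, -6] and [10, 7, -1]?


d = sum of absolute differences: |8-10|=2 + |2-7|=5 + |-6--1|=5 = 12.

12


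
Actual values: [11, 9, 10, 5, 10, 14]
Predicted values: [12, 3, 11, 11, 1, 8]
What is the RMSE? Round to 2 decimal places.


MSE = 31.8333. RMSE = sqrt(31.8333) = 5.64.

5.64


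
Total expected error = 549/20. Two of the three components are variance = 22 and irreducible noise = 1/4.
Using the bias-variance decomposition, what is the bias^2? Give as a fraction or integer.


Total error = bias^2 + variance + irreducible noise. So bias^2 = 549/20 - 22 - 1/4 = 26/5.

26/5


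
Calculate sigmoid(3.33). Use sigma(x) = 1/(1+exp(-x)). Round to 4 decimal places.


sigma(3.33) = 1/(1+e^(-3.33)) = 1/(1+0.035793) = 1/1.035793 = 0.9654.

0.9654


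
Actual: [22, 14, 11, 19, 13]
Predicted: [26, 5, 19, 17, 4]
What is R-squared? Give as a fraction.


Mean(y) = 79/5. SS_res = 246. SS_tot = 414/5. R^2 = 1 - 246/(414/5) = -136/69.

-136/69


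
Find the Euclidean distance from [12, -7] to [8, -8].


d = sqrt(sum of squared differences). (12-8)^2=16, (-7--8)^2=1. Sum = 17.

sqrt(17)


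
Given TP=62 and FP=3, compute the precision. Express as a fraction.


Precision = TP / (TP + FP) = 62 / 65 = 62/65.

62/65


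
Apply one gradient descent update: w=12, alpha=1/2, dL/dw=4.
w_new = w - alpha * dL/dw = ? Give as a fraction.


w_new = 12 - 1/2 * 4 = 12 - 2 = 10.

10


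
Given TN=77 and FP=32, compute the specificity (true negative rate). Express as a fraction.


Specificity = TN / (TN + FP) = 77 / 109 = 77/109.

77/109


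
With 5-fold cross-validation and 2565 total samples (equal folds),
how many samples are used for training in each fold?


Each validation fold has 2565/5 = 513 samples. Training set = 2565 - 513 = 2052.

2052


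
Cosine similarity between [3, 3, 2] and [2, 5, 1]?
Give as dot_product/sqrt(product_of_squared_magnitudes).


dot = 23. |a|^2 = 22, |b|^2 = 30. cos = 23/sqrt(660).

23/sqrt(660)


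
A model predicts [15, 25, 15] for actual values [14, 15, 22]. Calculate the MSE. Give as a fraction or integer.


MSE = (1/3) * ((14-15)^2=1 + (15-25)^2=100 + (22-15)^2=49). Sum = 150. MSE = 50.

50


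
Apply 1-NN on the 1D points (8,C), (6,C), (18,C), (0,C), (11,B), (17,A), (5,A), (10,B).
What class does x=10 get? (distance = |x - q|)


Distances: |8-10|=2, |6-10|=4, |18-10|=8, |0-10|=10, |11-10|=1, |17-10|=7, |5-10|=5, |10-10|=0. 1 nearest: (10,B). Counts: {'B': 1}. Majority class: B.

B


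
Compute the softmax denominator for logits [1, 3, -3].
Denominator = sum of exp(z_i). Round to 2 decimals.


Denom = e^1=2.7183 + e^3=20.0855 + e^-3=0.0498. Sum = 22.8536, which rounds to 22.85.

22.85


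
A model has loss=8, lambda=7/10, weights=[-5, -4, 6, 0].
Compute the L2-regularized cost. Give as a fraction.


L2 sq norm = sum(w^2) = 77. J = 8 + 7/10 * 77 = 619/10.

619/10


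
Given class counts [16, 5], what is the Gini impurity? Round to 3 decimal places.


Total = 21. Proportions: 16/21, 5/21. sum(p_i^2) = 0.6372. Gini = 1 - 0.6372 = 0.3628, which rounds to 0.363.

0.363


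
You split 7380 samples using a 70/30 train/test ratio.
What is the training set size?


Test set = 7380 * 30% = 2214. Training set = 7380 - 2214 = 5166.

5166


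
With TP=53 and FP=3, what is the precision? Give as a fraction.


Precision = TP / (TP + FP) = 53 / 56 = 53/56.

53/56


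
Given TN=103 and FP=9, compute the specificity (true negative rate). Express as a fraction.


Specificity = TN / (TN + FP) = 103 / 112 = 103/112.

103/112


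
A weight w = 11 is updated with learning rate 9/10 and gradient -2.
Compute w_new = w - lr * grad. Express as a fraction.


w_new = 11 - 9/10 * -2 = 11 - -9/5 = 64/5.

64/5


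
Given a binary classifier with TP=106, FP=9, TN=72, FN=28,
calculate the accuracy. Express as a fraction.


Accuracy = (TP + TN) / (TP + TN + FP + FN) = (106 + 72) / 215 = 178/215.

178/215


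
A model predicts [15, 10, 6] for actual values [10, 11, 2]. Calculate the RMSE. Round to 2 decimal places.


MSE = 14.0000. RMSE = sqrt(14.0000) = 3.74.

3.74


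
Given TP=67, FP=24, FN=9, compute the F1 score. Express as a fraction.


Precision = 67/91 = 67/91. Recall = 67/76 = 67/76. F1 = 2*P*R/(P+R) = 134/167.

134/167


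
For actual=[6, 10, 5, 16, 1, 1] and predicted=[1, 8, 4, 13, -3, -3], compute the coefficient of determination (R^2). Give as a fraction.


Mean(y) = 13/2. SS_res = 71. SS_tot = 331/2. R^2 = 1 - 71/(331/2) = 189/331.

189/331


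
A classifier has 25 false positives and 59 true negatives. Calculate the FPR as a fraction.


FPR = FP / (FP + TN) = 25 / 84 = 25/84.

25/84


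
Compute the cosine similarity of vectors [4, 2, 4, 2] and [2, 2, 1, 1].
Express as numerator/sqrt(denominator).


dot = 18. |a|^2 = 40, |b|^2 = 10. cos = 18/sqrt(400).

18/sqrt(400)


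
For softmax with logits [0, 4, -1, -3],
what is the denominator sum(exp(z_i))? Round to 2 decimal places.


Denom = e^0=1.0000 + e^4=54.5982 + e^-1=0.3679 + e^-3=0.0498. Sum = 56.0159, which rounds to 56.02.

56.02


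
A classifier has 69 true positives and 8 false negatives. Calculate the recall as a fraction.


Recall = TP / (TP + FN) = 69 / 77 = 69/77.

69/77


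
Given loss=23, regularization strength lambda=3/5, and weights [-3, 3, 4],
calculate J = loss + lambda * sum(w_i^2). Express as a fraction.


L2 sq norm = sum(w^2) = 34. J = 23 + 3/5 * 34 = 217/5.

217/5


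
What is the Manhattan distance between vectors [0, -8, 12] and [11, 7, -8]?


d = sum of absolute differences: |0-11|=11 + |-8-7|=15 + |12--8|=20 = 46.

46


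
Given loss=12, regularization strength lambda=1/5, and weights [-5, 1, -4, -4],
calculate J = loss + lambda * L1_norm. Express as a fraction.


L1 norm = sum(|w|) = 14. J = 12 + 1/5 * 14 = 74/5.

74/5


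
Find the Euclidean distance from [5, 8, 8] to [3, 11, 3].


d = sqrt(sum of squared differences). (5-3)^2=4, (8-11)^2=9, (8-3)^2=25. Sum = 38.

sqrt(38)


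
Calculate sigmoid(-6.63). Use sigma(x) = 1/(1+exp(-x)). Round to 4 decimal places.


sigma(-6.63) = 1/(1+e^(6.63)) = 1/(1+757.482171) = 1/758.482171 = 0.0013.

0.0013


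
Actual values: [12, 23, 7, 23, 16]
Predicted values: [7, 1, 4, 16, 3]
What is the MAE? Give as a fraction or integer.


MAE = (1/5) * (|12-7|=5 + |23-1|=22 + |7-4|=3 + |23-16|=7 + |16-3|=13). Sum = 50. MAE = 10.

10


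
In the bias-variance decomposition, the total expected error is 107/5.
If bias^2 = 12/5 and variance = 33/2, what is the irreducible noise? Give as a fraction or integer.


Total error = bias^2 + variance + irreducible noise. So irreducible noise = 107/5 - 12/5 - 33/2 = 5/2.

5/2


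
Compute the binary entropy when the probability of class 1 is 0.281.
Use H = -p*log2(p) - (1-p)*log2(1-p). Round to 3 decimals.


H = -0.281*log2(0.281) - 0.719*log2(0.719) = 0.857.

0.857


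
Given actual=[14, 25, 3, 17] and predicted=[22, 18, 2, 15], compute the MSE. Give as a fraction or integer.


MSE = (1/4) * ((14-22)^2=64 + (25-18)^2=49 + (3-2)^2=1 + (17-15)^2=4). Sum = 118. MSE = 59/2.

59/2


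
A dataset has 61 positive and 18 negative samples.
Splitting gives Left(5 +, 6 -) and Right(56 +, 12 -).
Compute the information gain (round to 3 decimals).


H(parent) = 0.7742. H(left) = 0.9940, H(right) = 0.6723. Weighted = (11/79)*0.9940 + (68/79)*0.6723 = 0.7171. IG = 0.7742 - 0.7171 = 0.0571, which rounds to 0.057.

0.057


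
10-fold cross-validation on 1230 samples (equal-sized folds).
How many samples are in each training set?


Each validation fold has 1230/10 = 123 samples. Training set = 1230 - 123 = 1107.

1107


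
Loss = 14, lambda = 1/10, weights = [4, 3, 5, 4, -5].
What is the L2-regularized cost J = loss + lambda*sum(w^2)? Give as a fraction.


L2 sq norm = sum(w^2) = 91. J = 14 + 1/10 * 91 = 231/10.

231/10


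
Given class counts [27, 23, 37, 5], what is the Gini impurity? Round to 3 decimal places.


Total = 92. Proportions: 27/92, 23/92, 37/92, 5/92. sum(p_i^2) = 0.3133. Gini = 1 - 0.3133 = 0.6867, which rounds to 0.687.

0.687


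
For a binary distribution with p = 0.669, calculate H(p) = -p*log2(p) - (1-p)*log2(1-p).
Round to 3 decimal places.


H = -0.669*log2(0.669) - 0.331*log2(0.331) = 0.916.

0.916


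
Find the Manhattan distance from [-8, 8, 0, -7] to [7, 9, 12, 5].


d = sum of absolute differences: |-8-7|=15 + |8-9|=1 + |0-12|=12 + |-7-5|=12 = 40.

40


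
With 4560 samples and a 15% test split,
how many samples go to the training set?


Test set = 4560 * 15% = 684. Training set = 4560 - 684 = 3876.

3876


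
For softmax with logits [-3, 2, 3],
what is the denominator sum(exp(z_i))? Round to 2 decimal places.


Denom = e^-3=0.0498 + e^2=7.3891 + e^3=20.0855. Sum = 27.5244, which rounds to 27.52.

27.52


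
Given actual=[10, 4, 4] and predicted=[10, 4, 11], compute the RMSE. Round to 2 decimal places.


MSE = 16.3333. RMSE = sqrt(16.3333) = 4.04.

4.04


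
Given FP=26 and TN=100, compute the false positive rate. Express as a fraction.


FPR = FP / (FP + TN) = 26 / 126 = 13/63.

13/63


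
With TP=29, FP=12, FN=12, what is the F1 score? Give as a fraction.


Precision = 29/41 = 29/41. Recall = 29/41 = 29/41. F1 = 2*P*R/(P+R) = 29/41.

29/41


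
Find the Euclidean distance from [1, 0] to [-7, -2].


d = sqrt(sum of squared differences). (1--7)^2=64, (0--2)^2=4. Sum = 68.

sqrt(68)


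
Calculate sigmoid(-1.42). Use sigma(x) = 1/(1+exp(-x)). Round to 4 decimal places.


sigma(-1.42) = 1/(1+e^(1.42)) = 1/(1+4.137120) = 1/5.137120 = 0.1947.

0.1947


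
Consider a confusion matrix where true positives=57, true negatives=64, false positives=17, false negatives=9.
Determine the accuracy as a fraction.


Accuracy = (TP + TN) / (TP + TN + FP + FN) = (57 + 64) / 147 = 121/147.

121/147


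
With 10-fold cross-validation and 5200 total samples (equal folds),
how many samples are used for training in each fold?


Each validation fold has 5200/10 = 520 samples. Training set = 5200 - 520 = 4680.

4680


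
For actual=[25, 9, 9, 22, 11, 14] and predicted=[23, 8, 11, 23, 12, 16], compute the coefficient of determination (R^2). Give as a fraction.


Mean(y) = 15. SS_res = 15. SS_tot = 238. R^2 = 1 - 15/(238) = 223/238.

223/238


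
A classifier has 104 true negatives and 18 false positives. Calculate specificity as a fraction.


Specificity = TN / (TN + FP) = 104 / 122 = 52/61.

52/61


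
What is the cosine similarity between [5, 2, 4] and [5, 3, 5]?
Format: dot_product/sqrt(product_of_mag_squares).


dot = 51. |a|^2 = 45, |b|^2 = 59. cos = 51/sqrt(2655).

51/sqrt(2655)


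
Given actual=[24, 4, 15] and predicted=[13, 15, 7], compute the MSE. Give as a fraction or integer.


MSE = (1/3) * ((24-13)^2=121 + (4-15)^2=121 + (15-7)^2=64). Sum = 306. MSE = 102.

102


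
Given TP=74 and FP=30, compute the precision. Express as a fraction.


Precision = TP / (TP + FP) = 74 / 104 = 37/52.

37/52


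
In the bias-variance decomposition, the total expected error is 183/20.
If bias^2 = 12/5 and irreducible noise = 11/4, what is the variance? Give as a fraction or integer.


Total error = bias^2 + variance + irreducible noise. So variance = 183/20 - 12/5 - 11/4 = 4.

4


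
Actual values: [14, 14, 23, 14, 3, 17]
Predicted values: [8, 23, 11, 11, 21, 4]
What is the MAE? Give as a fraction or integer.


MAE = (1/6) * (|14-8|=6 + |14-23|=9 + |23-11|=12 + |14-11|=3 + |3-21|=18 + |17-4|=13). Sum = 61. MAE = 61/6.

61/6


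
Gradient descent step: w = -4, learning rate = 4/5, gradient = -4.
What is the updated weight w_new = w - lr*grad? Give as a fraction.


w_new = -4 - 4/5 * -4 = -4 - -16/5 = -4/5.

-4/5


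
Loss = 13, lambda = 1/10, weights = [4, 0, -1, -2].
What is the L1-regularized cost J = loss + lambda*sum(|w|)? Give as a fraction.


L1 norm = sum(|w|) = 7. J = 13 + 1/10 * 7 = 137/10.

137/10


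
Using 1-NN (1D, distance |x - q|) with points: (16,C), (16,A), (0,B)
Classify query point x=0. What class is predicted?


Distances: |16-0|=16, |16-0|=16, |0-0|=0. 1 nearest: (0,B). Counts: {'B': 1}. Majority class: B.

B


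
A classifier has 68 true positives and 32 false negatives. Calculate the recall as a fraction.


Recall = TP / (TP + FN) = 68 / 100 = 17/25.

17/25


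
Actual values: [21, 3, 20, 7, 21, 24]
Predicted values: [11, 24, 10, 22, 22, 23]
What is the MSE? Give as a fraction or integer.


MSE = (1/6) * ((21-11)^2=100 + (3-24)^2=441 + (20-10)^2=100 + (7-22)^2=225 + (21-22)^2=1 + (24-23)^2=1). Sum = 868. MSE = 434/3.

434/3


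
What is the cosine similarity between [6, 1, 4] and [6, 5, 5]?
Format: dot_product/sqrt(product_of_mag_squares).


dot = 61. |a|^2 = 53, |b|^2 = 86. cos = 61/sqrt(4558).

61/sqrt(4558)


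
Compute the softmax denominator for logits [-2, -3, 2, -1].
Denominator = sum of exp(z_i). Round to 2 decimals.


Denom = e^-2=0.1353 + e^-3=0.0498 + e^2=7.3891 + e^-1=0.3679. Sum = 7.9421, which rounds to 7.94.

7.94


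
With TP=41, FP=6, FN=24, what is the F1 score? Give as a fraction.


Precision = 41/47 = 41/47. Recall = 41/65 = 41/65. F1 = 2*P*R/(P+R) = 41/56.

41/56


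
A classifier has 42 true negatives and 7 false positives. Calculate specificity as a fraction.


Specificity = TN / (TN + FP) = 42 / 49 = 6/7.

6/7


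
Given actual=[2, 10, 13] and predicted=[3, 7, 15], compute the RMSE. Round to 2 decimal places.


MSE = 4.6667. RMSE = sqrt(4.6667) = 2.16.

2.16


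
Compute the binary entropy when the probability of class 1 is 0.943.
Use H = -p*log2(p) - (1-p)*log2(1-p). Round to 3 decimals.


H = -0.943*log2(0.943) - 0.057*log2(0.057) = 0.315.

0.315


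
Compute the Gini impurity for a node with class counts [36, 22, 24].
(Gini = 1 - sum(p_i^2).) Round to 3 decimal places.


Total = 82. Proportions: 36/82, 22/82, 24/82. sum(p_i^2) = 0.3504. Gini = 1 - 0.3504 = 0.6496, which rounds to 0.650.

0.650


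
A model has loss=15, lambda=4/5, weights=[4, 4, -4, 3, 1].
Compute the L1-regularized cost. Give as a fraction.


L1 norm = sum(|w|) = 16. J = 15 + 4/5 * 16 = 139/5.

139/5


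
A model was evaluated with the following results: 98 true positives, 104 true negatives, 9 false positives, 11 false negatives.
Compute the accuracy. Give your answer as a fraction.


Accuracy = (TP + TN) / (TP + TN + FP + FN) = (98 + 104) / 222 = 101/111.

101/111


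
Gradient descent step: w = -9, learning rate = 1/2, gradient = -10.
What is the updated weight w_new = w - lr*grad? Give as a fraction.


w_new = -9 - 1/2 * -10 = -9 - -5 = -4.

-4


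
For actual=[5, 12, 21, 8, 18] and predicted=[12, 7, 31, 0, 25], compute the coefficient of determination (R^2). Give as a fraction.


Mean(y) = 64/5. SS_res = 287. SS_tot = 894/5. R^2 = 1 - 287/(894/5) = -541/894.

-541/894


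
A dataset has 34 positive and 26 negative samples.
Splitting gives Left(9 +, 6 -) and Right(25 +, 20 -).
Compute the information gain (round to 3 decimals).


H(parent) = 0.9871. H(left) = 0.9710, H(right) = 0.9911. Weighted = (15/60)*0.9710 + (45/60)*0.9911 = 0.9861. IG = 0.9871 - 0.9861 = 0.0010, which rounds to 0.001.

0.001


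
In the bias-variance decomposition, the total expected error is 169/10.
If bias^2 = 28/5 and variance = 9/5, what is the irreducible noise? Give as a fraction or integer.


Total error = bias^2 + variance + irreducible noise. So irreducible noise = 169/10 - 28/5 - 9/5 = 19/2.

19/2


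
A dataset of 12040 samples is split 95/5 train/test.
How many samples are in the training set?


Test set = 12040 * 5% = 602. Training set = 12040 - 602 = 11438.

11438
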